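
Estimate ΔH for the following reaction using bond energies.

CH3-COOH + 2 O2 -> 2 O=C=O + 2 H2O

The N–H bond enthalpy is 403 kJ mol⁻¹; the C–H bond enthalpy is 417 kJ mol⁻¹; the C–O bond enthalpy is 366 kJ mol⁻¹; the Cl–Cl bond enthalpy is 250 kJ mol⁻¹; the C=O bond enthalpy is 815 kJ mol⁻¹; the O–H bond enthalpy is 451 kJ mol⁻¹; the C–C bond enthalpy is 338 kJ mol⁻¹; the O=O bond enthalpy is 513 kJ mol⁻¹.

Bonds broken (reactants):
  C–C: 1 × 338 = 338
  C–H: 3 × 417 = 1251
  C–O: 1 × 366 = 366
  C=O: 1 × 815 = 815
  O–H: 1 × 451 = 451
  O=O: 2 × 513 = 1026
  Σ(broken) = 4247 kJ
Bonds formed (products):
  C=O: 4 × 815 = 3260
  O–H: 4 × 451 = 1804
  Σ(formed) = 5064 kJ
ΔH = Σ(broken) − Σ(formed) = 4247 − 5064 = −817 kJ

ΔH ≈ −817 kJ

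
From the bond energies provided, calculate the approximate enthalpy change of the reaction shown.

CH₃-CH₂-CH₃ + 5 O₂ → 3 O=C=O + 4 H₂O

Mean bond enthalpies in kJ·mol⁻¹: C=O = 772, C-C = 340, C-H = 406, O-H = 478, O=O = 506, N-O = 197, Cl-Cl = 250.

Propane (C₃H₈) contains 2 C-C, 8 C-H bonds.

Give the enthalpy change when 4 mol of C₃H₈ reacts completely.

Bonds broken (reactants):
  C-C: 2 × 340 = 680
  C-H: 8 × 406 = 3248
  O=O: 5 × 506 = 2530
  Σ(broken) = 6458 kJ
Bonds formed (products):
  C=O: 6 × 772 = 4632
  O-H: 8 × 478 = 3824
  Σ(formed) = 8456 kJ
ΔH = Σ(broken) − Σ(formed) = 6458 − 8456 = −1998 kJ
For 4× the reaction as written: 4 × (−1998) = −7992 kJ

ΔH = −7992 kJ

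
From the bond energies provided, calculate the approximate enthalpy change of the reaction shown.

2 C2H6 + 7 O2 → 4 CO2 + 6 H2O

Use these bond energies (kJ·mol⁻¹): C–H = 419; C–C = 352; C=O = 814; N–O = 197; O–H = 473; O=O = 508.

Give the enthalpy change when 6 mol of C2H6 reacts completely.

ΔH = −8700 kJ

Bonds broken (reactants):
  C–C: 2 × 352 = 704
  C–H: 12 × 419 = 5028
  O=O: 7 × 508 = 3556
  Σ(broken) = 9288 kJ
Bonds formed (products):
  C=O: 8 × 814 = 6512
  O–H: 12 × 473 = 5676
  Σ(formed) = 12188 kJ
ΔH = Σ(broken) − Σ(formed) = 9288 − 12188 = −2900 kJ
For 3× the reaction as written: 3 × (−2900) = −8700 kJ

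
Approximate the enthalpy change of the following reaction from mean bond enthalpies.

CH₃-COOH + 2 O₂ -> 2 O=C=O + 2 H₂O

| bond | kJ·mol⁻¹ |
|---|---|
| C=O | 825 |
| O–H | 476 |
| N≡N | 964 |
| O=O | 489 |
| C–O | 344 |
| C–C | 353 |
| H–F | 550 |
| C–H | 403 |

ΔH ≈ −1019 kJ

Bonds broken (reactants):
  C–C: 1 × 353 = 353
  C–H: 3 × 403 = 1209
  C–O: 1 × 344 = 344
  C=O: 1 × 825 = 825
  O–H: 1 × 476 = 476
  O=O: 2 × 489 = 978
  Σ(broken) = 4185 kJ
Bonds formed (products):
  C=O: 4 × 825 = 3300
  O–H: 4 × 476 = 1904
  Σ(formed) = 5204 kJ
ΔH = Σ(broken) − Σ(formed) = 4185 − 5204 = −1019 kJ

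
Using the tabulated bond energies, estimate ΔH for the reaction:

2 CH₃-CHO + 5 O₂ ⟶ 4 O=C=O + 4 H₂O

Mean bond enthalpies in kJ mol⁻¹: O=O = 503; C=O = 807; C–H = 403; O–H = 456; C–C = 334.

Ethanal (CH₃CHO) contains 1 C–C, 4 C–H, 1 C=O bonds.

Bonds broken (reactants):
  C–C: 2 × 334 = 668
  C–H: 8 × 403 = 3224
  C=O: 2 × 807 = 1614
  O=O: 5 × 503 = 2515
  Σ(broken) = 8021 kJ
Bonds formed (products):
  C=O: 8 × 807 = 6456
  O–H: 8 × 456 = 3648
  Σ(formed) = 10104 kJ
ΔH = Σ(broken) − Σ(formed) = 8021 − 10104 = −2083 kJ

ΔH ≈ −2083 kJ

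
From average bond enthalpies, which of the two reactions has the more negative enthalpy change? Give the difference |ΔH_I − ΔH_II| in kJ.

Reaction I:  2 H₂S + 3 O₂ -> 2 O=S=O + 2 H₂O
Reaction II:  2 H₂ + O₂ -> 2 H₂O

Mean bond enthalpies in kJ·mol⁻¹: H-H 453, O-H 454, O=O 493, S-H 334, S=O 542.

Reaction I:
  Bonds broken (reactants):
    O=O: 3 × 493 = 1479
    S-H: 4 × 334 = 1336
    Σ(broken) = 2815 kJ
  Bonds formed (products):
    O-H: 4 × 454 = 1816
    S=O: 4 × 542 = 2168
    Σ(formed) = 3984 kJ
  ΔH_I = 2815 − 3984 = −1169 kJ
Reaction II:
  Bonds broken (reactants):
    H-H: 2 × 453 = 906
    O=O: 1 × 493 = 493
    Σ(broken) = 1399 kJ
  Bonds formed (products):
    O-H: 4 × 454 = 1816
    Σ(formed) = 1816 kJ
  ΔH_II = 1399 − 1816 = −417 kJ
ΔH_I − ΔH_II = −752 kJ, so reaction I has the more negative ΔH; |ΔH_I − ΔH_II| = 752 kJ.

Reaction I, by 752 kJ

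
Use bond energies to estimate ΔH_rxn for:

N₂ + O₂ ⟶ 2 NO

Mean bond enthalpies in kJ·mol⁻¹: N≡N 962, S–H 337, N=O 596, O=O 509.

Bonds broken (reactants):
  N≡N: 1 × 962 = 962
  O=O: 1 × 509 = 509
  Σ(broken) = 1471 kJ
Bonds formed (products):
  N=O: 2 × 596 = 1192
  Σ(formed) = 1192 kJ
ΔH = Σ(broken) − Σ(formed) = 1471 − 1192 = +279 kJ

ΔH ≈ +279 kJ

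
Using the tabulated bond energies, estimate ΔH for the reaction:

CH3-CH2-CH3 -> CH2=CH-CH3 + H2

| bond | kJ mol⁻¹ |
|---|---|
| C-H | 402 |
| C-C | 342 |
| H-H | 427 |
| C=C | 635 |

Bonds broken (reactants):
  C-C: 2 × 342 = 684
  C-H: 8 × 402 = 3216
  Σ(broken) = 3900 kJ
Bonds formed (products):
  C-C: 1 × 342 = 342
  C-H: 6 × 402 = 2412
  C=C: 1 × 635 = 635
  H-H: 1 × 427 = 427
  Σ(formed) = 3816 kJ
ΔH = Σ(broken) − Σ(formed) = 3900 − 3816 = +84 kJ

ΔH ≈ +84 kJ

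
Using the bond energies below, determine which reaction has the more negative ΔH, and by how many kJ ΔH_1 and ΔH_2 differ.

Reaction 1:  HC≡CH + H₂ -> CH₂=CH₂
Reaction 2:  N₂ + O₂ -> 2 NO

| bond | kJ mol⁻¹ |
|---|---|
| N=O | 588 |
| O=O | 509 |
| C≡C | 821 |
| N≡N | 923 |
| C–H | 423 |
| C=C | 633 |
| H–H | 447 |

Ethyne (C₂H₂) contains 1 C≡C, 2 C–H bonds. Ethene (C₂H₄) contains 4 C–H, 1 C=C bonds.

Reaction 1:
  Bonds broken (reactants):
    C≡C: 1 × 821 = 821
    C–H: 2 × 423 = 846
    H–H: 1 × 447 = 447
    Σ(broken) = 2114 kJ
  Bonds formed (products):
    C–H: 4 × 423 = 1692
    C=C: 1 × 633 = 633
    Σ(formed) = 2325 kJ
  ΔH_1 = 2114 − 2325 = −211 kJ
Reaction 2:
  Bonds broken (reactants):
    N≡N: 1 × 923 = 923
    O=O: 1 × 509 = 509
    Σ(broken) = 1432 kJ
  Bonds formed (products):
    N=O: 2 × 588 = 1176
    Σ(formed) = 1176 kJ
  ΔH_2 = 1432 − 1176 = +256 kJ
ΔH_1 − ΔH_2 = −467 kJ, so reaction 1 has the more negative ΔH; |ΔH_1 − ΔH_2| = 467 kJ.

Reaction 1, by 467 kJ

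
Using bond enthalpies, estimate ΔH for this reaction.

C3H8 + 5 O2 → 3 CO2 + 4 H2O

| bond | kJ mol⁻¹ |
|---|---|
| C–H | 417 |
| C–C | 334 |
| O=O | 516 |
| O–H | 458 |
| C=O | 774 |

Bonds broken (reactants):
  C–C: 2 × 334 = 668
  C–H: 8 × 417 = 3336
  O=O: 5 × 516 = 2580
  Σ(broken) = 6584 kJ
Bonds formed (products):
  C=O: 6 × 774 = 4644
  O–H: 8 × 458 = 3664
  Σ(formed) = 8308 kJ
ΔH = Σ(broken) − Σ(formed) = 6584 − 8308 = −1724 kJ

ΔH ≈ −1724 kJ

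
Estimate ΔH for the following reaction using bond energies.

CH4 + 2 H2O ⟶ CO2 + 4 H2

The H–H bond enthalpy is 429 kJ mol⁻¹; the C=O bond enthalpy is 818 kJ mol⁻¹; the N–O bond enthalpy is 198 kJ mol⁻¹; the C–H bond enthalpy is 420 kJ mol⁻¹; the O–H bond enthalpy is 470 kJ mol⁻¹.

ΔH ≈ +208 kJ

Bonds broken (reactants):
  C–H: 4 × 420 = 1680
  O–H: 4 × 470 = 1880
  Σ(broken) = 3560 kJ
Bonds formed (products):
  C=O: 2 × 818 = 1636
  H–H: 4 × 429 = 1716
  Σ(formed) = 3352 kJ
ΔH = Σ(broken) − Σ(formed) = 3560 − 3352 = +208 kJ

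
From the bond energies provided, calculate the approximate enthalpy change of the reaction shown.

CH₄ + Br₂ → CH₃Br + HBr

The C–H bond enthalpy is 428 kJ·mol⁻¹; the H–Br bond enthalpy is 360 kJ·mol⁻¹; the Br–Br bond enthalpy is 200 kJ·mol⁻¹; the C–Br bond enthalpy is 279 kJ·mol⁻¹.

Bonds broken (reactants):
  Br–Br: 1 × 200 = 200
  C–H: 4 × 428 = 1712
  Σ(broken) = 1912 kJ
Bonds formed (products):
  C–Br: 1 × 279 = 279
  C–H: 3 × 428 = 1284
  H–Br: 1 × 360 = 360
  Σ(formed) = 1923 kJ
ΔH = Σ(broken) − Σ(formed) = 1912 − 1923 = −11 kJ

ΔH ≈ −11 kJ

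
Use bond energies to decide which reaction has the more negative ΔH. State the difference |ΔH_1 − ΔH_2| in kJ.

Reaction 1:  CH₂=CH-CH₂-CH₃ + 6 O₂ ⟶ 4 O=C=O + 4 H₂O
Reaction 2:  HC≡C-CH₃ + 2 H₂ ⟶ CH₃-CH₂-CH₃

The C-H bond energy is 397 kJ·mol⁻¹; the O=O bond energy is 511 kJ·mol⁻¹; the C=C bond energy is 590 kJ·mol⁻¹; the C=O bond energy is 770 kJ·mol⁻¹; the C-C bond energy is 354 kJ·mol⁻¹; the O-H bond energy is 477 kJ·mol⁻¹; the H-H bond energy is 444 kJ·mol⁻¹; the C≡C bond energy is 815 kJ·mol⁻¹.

Reaction 1, by 2197 kJ

Reaction 1:
  Bonds broken (reactants):
    C-C: 2 × 354 = 708
    C-H: 8 × 397 = 3176
    C=C: 1 × 590 = 590
    O=O: 6 × 511 = 3066
    Σ(broken) = 7540 kJ
  Bonds formed (products):
    C=O: 8 × 770 = 6160
    O-H: 8 × 477 = 3816
    Σ(formed) = 9976 kJ
  ΔH_1 = 7540 − 9976 = −2436 kJ
Reaction 2:
  Bonds broken (reactants):
    C≡C: 1 × 815 = 815
    C-C: 1 × 354 = 354
    C-H: 4 × 397 = 1588
    H-H: 2 × 444 = 888
    Σ(broken) = 3645 kJ
  Bonds formed (products):
    C-C: 2 × 354 = 708
    C-H: 8 × 397 = 3176
    Σ(formed) = 3884 kJ
  ΔH_2 = 3645 − 3884 = −239 kJ
ΔH_1 − ΔH_2 = −2197 kJ, so reaction 1 has the more negative ΔH; |ΔH_1 − ΔH_2| = 2197 kJ.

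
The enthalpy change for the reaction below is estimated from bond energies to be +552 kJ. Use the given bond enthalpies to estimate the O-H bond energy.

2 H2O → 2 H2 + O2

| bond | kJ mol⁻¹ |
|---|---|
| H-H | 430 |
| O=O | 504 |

D(O-H) ≈ 479 kJ/mol

Let D be the O-H bond energy.
Σ(broken) = 4×D = 4D
Σ(formed) = 2×430 + 1×504 = 1364
ΔH = Σ(broken) − Σ(formed) = (4D) − (1364) = −1364 + 4D
Setting this equal to +552 kJ gives 4D = 1916, so D = 479 kJ/mol.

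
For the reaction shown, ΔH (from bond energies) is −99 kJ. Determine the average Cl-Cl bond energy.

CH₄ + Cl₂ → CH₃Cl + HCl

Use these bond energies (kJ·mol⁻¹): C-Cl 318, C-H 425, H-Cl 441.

D(Cl-Cl) ≈ 235 kJ/mol

Let D be the Cl-Cl bond energy.
Σ(broken) = 4×425 + 1×D = 1700 + D
Σ(formed) = 1×318 + 3×425 + 1×441 = 2034
ΔH = Σ(broken) − Σ(formed) = (1700 + D) − (2034) = −334 + D
Setting this equal to −99 kJ gives D = 235 kJ/mol.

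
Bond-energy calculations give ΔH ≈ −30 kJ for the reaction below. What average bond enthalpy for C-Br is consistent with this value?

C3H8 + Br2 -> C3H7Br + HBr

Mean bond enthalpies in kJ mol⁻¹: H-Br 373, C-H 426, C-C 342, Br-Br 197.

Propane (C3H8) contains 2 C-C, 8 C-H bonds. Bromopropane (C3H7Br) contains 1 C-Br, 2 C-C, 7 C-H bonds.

Let D be the C-Br bond energy.
Σ(broken) = 1×197 + 2×342 + 8×426 = 4289
Σ(formed) = 1×D + 2×342 + 7×426 + 1×373 = 4039 + D
ΔH = Σ(broken) − Σ(formed) = (4289) − (4039 + D) = +250 − D
Setting this equal to −30 kJ gives D = 280 kJ/mol.

D(C-Br) ≈ 280 kJ/mol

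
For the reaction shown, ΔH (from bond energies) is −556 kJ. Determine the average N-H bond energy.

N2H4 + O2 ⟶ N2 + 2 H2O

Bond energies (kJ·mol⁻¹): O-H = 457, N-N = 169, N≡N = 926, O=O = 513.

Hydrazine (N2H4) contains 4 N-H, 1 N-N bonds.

D(N-H) ≈ 379 kJ/mol

Let D be the N-H bond energy.
Σ(broken) = 4×D + 1×169 + 1×513 = 682 + 4D
Σ(formed) = 1×926 + 4×457 = 2754
ΔH = Σ(broken) − Σ(formed) = (682 + 4D) − (2754) = −2072 + 4D
Setting this equal to −556 kJ gives 4D = 1516, so D = 379 kJ/mol.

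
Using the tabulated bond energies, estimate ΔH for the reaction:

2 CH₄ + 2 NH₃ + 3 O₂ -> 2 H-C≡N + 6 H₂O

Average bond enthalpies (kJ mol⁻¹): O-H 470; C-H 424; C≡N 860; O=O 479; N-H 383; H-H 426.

Bonds broken (reactants):
  C-H: 8 × 424 = 3392
  N-H: 6 × 383 = 2298
  O=O: 3 × 479 = 1437
  Σ(broken) = 7127 kJ
Bonds formed (products):
  C≡N: 2 × 860 = 1720
  C-H: 2 × 424 = 848
  O-H: 12 × 470 = 5640
  Σ(formed) = 8208 kJ
ΔH = Σ(broken) − Σ(formed) = 7127 − 8208 = −1081 kJ

ΔH ≈ −1081 kJ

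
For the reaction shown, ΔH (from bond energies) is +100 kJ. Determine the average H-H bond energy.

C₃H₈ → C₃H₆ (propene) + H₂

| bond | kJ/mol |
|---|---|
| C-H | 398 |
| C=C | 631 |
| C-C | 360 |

D(H-H) ≈ 425 kJ/mol

Let D be the H-H bond energy.
Σ(broken) = 2×360 + 8×398 = 3904
Σ(formed) = 1×360 + 6×398 + 1×631 + 1×D = 3379 + D
ΔH = Σ(broken) − Σ(formed) = (3904) − (3379 + D) = +525 − D
Setting this equal to +100 kJ gives D = 425 kJ/mol.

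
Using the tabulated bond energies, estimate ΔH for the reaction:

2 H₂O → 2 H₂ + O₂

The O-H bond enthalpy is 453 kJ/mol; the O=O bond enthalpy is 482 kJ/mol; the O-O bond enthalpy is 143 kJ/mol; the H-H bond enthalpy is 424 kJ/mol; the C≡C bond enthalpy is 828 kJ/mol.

ΔH ≈ +482 kJ

Bonds broken (reactants):
  O-H: 4 × 453 = 1812
  Σ(broken) = 1812 kJ
Bonds formed (products):
  H-H: 2 × 424 = 848
  O=O: 1 × 482 = 482
  Σ(formed) = 1330 kJ
ΔH = Σ(broken) − Σ(formed) = 1812 − 1330 = +482 kJ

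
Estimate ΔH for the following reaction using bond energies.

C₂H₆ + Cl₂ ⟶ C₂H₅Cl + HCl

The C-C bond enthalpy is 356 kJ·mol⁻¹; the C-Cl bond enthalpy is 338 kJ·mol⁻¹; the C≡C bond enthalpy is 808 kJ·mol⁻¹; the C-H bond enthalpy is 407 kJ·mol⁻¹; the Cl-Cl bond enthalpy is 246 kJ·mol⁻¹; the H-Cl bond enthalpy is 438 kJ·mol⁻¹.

ΔH ≈ −123 kJ

Bonds broken (reactants):
  C-C: 1 × 356 = 356
  C-H: 6 × 407 = 2442
  Cl-Cl: 1 × 246 = 246
  Σ(broken) = 3044 kJ
Bonds formed (products):
  C-C: 1 × 356 = 356
  C-Cl: 1 × 338 = 338
  C-H: 5 × 407 = 2035
  H-Cl: 1 × 438 = 438
  Σ(formed) = 3167 kJ
ΔH = Σ(broken) − Σ(formed) = 3044 − 3167 = −123 kJ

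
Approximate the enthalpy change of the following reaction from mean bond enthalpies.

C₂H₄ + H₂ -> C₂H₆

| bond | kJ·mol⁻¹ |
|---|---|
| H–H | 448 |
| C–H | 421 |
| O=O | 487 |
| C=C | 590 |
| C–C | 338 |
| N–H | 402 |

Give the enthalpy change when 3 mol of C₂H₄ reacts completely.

ΔH = −426 kJ

Bonds broken (reactants):
  C–H: 4 × 421 = 1684
  C=C: 1 × 590 = 590
  H–H: 1 × 448 = 448
  Σ(broken) = 2722 kJ
Bonds formed (products):
  C–C: 1 × 338 = 338
  C–H: 6 × 421 = 2526
  Σ(formed) = 2864 kJ
ΔH = Σ(broken) − Σ(formed) = 2722 − 2864 = −142 kJ
For 3× the reaction as written: 3 × (−142) = −426 kJ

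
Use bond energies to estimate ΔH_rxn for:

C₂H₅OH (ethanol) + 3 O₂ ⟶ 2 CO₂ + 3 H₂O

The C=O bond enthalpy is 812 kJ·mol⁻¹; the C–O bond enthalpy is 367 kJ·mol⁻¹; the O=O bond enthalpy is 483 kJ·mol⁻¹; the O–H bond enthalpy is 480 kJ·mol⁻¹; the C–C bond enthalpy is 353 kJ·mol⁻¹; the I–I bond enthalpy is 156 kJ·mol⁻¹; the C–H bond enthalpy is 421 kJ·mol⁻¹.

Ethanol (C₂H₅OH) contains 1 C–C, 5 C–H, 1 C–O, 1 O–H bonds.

ΔH ≈ −1374 kJ

Bonds broken (reactants):
  C–C: 1 × 353 = 353
  C–H: 5 × 421 = 2105
  C–O: 1 × 367 = 367
  O–H: 1 × 480 = 480
  O=O: 3 × 483 = 1449
  Σ(broken) = 4754 kJ
Bonds formed (products):
  C=O: 4 × 812 = 3248
  O–H: 6 × 480 = 2880
  Σ(formed) = 6128 kJ
ΔH = Σ(broken) − Σ(formed) = 4754 − 6128 = −1374 kJ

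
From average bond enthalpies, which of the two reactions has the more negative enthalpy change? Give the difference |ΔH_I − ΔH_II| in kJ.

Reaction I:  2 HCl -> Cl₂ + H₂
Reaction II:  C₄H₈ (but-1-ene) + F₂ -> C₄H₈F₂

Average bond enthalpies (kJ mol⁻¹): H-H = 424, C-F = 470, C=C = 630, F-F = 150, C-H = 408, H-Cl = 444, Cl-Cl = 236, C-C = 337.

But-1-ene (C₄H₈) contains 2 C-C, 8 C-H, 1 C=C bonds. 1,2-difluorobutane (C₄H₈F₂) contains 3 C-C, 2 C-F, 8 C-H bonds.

Reaction II, by 725 kJ

Reaction I:
  Bonds broken (reactants):
    H-Cl: 2 × 444 = 888
    Σ(broken) = 888 kJ
  Bonds formed (products):
    Cl-Cl: 1 × 236 = 236
    H-H: 1 × 424 = 424
    Σ(formed) = 660 kJ
  ΔH_I = 888 − 660 = +228 kJ
Reaction II:
  Bonds broken (reactants):
    C-C: 2 × 337 = 674
    C-H: 8 × 408 = 3264
    C=C: 1 × 630 = 630
    F-F: 1 × 150 = 150
    Σ(broken) = 4718 kJ
  Bonds formed (products):
    C-C: 3 × 337 = 1011
    C-F: 2 × 470 = 940
    C-H: 8 × 408 = 3264
    Σ(formed) = 5215 kJ
  ΔH_II = 4718 − 5215 = −497 kJ
ΔH_I − ΔH_II = +725 kJ, so reaction II has the more negative ΔH; |ΔH_I − ΔH_II| = 725 kJ.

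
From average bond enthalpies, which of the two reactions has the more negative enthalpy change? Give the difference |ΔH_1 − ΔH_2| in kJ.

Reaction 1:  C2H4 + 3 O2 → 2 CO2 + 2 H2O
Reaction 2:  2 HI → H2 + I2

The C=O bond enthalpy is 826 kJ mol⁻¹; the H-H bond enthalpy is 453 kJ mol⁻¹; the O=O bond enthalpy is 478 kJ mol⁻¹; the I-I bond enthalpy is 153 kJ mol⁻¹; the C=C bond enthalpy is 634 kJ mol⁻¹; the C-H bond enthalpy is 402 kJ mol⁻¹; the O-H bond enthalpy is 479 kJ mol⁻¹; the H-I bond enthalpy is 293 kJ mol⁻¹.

Reaction 1:
  Bonds broken (reactants):
    C-H: 4 × 402 = 1608
    C=C: 1 × 634 = 634
    O=O: 3 × 478 = 1434
    Σ(broken) = 3676 kJ
  Bonds formed (products):
    C=O: 4 × 826 = 3304
    O-H: 4 × 479 = 1916
    Σ(formed) = 5220 kJ
  ΔH_1 = 3676 − 5220 = −1544 kJ
Reaction 2:
  Bonds broken (reactants):
    H-I: 2 × 293 = 586
    Σ(broken) = 586 kJ
  Bonds formed (products):
    H-H: 1 × 453 = 453
    I-I: 1 × 153 = 153
    Σ(formed) = 606 kJ
  ΔH_2 = 586 − 606 = −20 kJ
ΔH_1 − ΔH_2 = −1524 kJ, so reaction 1 has the more negative ΔH; |ΔH_1 − ΔH_2| = 1524 kJ.

Reaction 1, by 1524 kJ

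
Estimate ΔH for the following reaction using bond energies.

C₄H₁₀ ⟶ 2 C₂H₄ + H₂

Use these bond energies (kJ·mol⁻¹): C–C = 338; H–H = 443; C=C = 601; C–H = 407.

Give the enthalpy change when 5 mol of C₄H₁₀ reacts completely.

ΔH = +915 kJ

Bonds broken (reactants):
  C–C: 3 × 338 = 1014
  C–H: 10 × 407 = 4070
  Σ(broken) = 5084 kJ
Bonds formed (products):
  C–H: 8 × 407 = 3256
  C=C: 2 × 601 = 1202
  H–H: 1 × 443 = 443
  Σ(formed) = 4901 kJ
ΔH = Σ(broken) − Σ(formed) = 5084 − 4901 = +183 kJ
For 5× the reaction as written: 5 × (+183) = +915 kJ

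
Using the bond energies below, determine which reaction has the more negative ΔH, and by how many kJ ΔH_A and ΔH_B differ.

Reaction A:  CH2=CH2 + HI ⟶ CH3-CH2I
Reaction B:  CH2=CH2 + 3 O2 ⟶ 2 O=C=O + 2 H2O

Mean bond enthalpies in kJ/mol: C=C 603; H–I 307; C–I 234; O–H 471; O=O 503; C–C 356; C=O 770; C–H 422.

Reaction A:
  Bonds broken (reactants):
    C–H: 4 × 422 = 1688
    C=C: 1 × 603 = 603
    H–I: 1 × 307 = 307
    Σ(broken) = 2598 kJ
  Bonds formed (products):
    C–C: 1 × 356 = 356
    C–H: 5 × 422 = 2110
    C–I: 1 × 234 = 234
    Σ(formed) = 2700 kJ
  ΔH_A = 2598 − 2700 = −102 kJ
Reaction B:
  Bonds broken (reactants):
    C–H: 4 × 422 = 1688
    C=C: 1 × 603 = 603
    O=O: 3 × 503 = 1509
    Σ(broken) = 3800 kJ
  Bonds formed (products):
    C=O: 4 × 770 = 3080
    O–H: 4 × 471 = 1884
    Σ(formed) = 4964 kJ
  ΔH_B = 3800 − 4964 = −1164 kJ
ΔH_A − ΔH_B = +1062 kJ, so reaction B has the more negative ΔH; |ΔH_A − ΔH_B| = 1062 kJ.

Reaction B, by 1062 kJ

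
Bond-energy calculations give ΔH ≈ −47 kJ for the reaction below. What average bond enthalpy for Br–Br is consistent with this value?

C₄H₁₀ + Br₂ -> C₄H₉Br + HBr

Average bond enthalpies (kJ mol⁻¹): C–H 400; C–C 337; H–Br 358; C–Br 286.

Let D be the Br–Br bond energy.
Σ(broken) = 1×D + 3×337 + 10×400 = 5011 + D
Σ(formed) = 1×286 + 3×337 + 9×400 + 1×358 = 5255
ΔH = Σ(broken) − Σ(formed) = (5011 + D) − (5255) = −244 + D
Setting this equal to −47 kJ gives D = 197 kJ/mol.

D(Br–Br) ≈ 197 kJ/mol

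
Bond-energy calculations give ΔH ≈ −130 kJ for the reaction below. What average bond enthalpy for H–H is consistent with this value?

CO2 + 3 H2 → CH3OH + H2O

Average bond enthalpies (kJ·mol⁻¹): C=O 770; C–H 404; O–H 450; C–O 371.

D(H–H) ≈ 421 kJ/mol

Let D be the H–H bond energy.
Σ(broken) = 2×770 + 3×D = 1540 + 3D
Σ(formed) = 3×404 + 1×371 + 3×450 = 2933
ΔH = Σ(broken) − Σ(formed) = (1540 + 3D) − (2933) = −1393 + 3D
Setting this equal to −130 kJ gives 3D = 1263, so D = 421 kJ/mol.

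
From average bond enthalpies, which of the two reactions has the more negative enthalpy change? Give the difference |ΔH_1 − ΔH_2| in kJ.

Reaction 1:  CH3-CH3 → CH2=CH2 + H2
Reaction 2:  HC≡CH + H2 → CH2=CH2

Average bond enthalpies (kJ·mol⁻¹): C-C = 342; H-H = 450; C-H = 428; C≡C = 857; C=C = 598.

Reaction 1:
  Bonds broken (reactants):
    C-C: 1 × 342 = 342
    C-H: 6 × 428 = 2568
    Σ(broken) = 2910 kJ
  Bonds formed (products):
    C-H: 4 × 428 = 1712
    C=C: 1 × 598 = 598
    H-H: 1 × 450 = 450
    Σ(formed) = 2760 kJ
  ΔH_1 = 2910 − 2760 = +150 kJ
Reaction 2:
  Bonds broken (reactants):
    C≡C: 1 × 857 = 857
    C-H: 2 × 428 = 856
    H-H: 1 × 450 = 450
    Σ(broken) = 2163 kJ
  Bonds formed (products):
    C-H: 4 × 428 = 1712
    C=C: 1 × 598 = 598
    Σ(formed) = 2310 kJ
  ΔH_2 = 2163 − 2310 = −147 kJ
ΔH_1 − ΔH_2 = +297 kJ, so reaction 2 has the more negative ΔH; |ΔH_1 − ΔH_2| = 297 kJ.

Reaction 2, by 297 kJ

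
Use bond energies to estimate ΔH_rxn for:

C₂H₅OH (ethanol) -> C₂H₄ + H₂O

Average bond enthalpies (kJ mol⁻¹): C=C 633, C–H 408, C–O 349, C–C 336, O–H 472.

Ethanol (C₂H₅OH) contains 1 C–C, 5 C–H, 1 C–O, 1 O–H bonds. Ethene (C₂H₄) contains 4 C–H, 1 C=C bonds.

Bonds broken (reactants):
  C–C: 1 × 336 = 336
  C–H: 5 × 408 = 2040
  C–O: 1 × 349 = 349
  O–H: 1 × 472 = 472
  Σ(broken) = 3197 kJ
Bonds formed (products):
  C–H: 4 × 408 = 1632
  C=C: 1 × 633 = 633
  O–H: 2 × 472 = 944
  Σ(formed) = 3209 kJ
ΔH = Σ(broken) − Σ(formed) = 3197 − 3209 = −12 kJ

ΔH ≈ −12 kJ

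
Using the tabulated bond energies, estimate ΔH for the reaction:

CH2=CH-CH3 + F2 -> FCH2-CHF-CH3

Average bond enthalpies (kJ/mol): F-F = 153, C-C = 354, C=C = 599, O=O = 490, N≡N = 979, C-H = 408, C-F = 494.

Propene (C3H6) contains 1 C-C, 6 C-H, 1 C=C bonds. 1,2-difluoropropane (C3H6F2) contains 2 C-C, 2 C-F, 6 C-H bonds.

Bonds broken (reactants):
  C-C: 1 × 354 = 354
  C-H: 6 × 408 = 2448
  C=C: 1 × 599 = 599
  F-F: 1 × 153 = 153
  Σ(broken) = 3554 kJ
Bonds formed (products):
  C-C: 2 × 354 = 708
  C-F: 2 × 494 = 988
  C-H: 6 × 408 = 2448
  Σ(formed) = 4144 kJ
ΔH = Σ(broken) − Σ(formed) = 3554 − 4144 = −590 kJ

ΔH ≈ −590 kJ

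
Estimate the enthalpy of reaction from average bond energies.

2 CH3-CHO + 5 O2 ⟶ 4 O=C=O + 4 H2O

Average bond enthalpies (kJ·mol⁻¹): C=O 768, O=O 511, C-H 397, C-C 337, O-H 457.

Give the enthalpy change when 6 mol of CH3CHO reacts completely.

ΔH = −5577 kJ

Bonds broken (reactants):
  C-C: 2 × 337 = 674
  C-H: 8 × 397 = 3176
  C=O: 2 × 768 = 1536
  O=O: 5 × 511 = 2555
  Σ(broken) = 7941 kJ
Bonds formed (products):
  C=O: 8 × 768 = 6144
  O-H: 8 × 457 = 3656
  Σ(formed) = 9800 kJ
ΔH = Σ(broken) − Σ(formed) = 7941 − 9800 = −1859 kJ
For 3× the reaction as written: 3 × (−1859) = −5577 kJ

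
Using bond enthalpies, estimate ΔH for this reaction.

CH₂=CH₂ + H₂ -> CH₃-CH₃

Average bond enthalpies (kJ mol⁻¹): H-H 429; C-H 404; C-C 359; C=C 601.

Bonds broken (reactants):
  C-H: 4 × 404 = 1616
  C=C: 1 × 601 = 601
  H-H: 1 × 429 = 429
  Σ(broken) = 2646 kJ
Bonds formed (products):
  C-C: 1 × 359 = 359
  C-H: 6 × 404 = 2424
  Σ(formed) = 2783 kJ
ΔH = Σ(broken) − Σ(formed) = 2646 − 2783 = −137 kJ

ΔH ≈ −137 kJ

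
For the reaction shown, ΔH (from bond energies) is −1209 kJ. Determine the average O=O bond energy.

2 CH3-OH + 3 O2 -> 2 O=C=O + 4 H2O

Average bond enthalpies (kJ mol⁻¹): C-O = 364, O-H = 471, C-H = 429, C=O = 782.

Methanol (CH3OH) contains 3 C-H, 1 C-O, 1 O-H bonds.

Let D be the O=O bond energy.
Σ(broken) = 6×429 + 2×364 + 2×471 + 3×D = 4244 + 3D
Σ(formed) = 4×782 + 8×471 = 6896
ΔH = Σ(broken) − Σ(formed) = (4244 + 3D) − (6896) = −2652 + 3D
Setting this equal to −1209 kJ gives 3D = 1443, so D = 481 kJ/mol.

D(O=O) ≈ 481 kJ/mol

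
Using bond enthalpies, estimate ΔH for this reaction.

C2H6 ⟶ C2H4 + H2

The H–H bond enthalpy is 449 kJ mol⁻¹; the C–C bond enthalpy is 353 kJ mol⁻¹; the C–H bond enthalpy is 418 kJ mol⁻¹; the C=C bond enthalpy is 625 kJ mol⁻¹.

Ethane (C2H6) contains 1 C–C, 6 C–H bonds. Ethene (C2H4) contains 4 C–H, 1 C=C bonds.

Bonds broken (reactants):
  C–C: 1 × 353 = 353
  C–H: 6 × 418 = 2508
  Σ(broken) = 2861 kJ
Bonds formed (products):
  C–H: 4 × 418 = 1672
  C=C: 1 × 625 = 625
  H–H: 1 × 449 = 449
  Σ(formed) = 2746 kJ
ΔH = Σ(broken) − Σ(formed) = 2861 − 2746 = +115 kJ

ΔH ≈ +115 kJ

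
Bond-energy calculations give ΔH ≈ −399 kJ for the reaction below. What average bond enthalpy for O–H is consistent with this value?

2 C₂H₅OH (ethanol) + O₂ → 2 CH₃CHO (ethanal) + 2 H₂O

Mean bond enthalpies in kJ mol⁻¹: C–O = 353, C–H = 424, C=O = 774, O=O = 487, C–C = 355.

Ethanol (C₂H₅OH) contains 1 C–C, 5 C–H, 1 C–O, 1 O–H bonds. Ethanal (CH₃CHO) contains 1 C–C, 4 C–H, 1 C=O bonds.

Let D be the O–H bond energy.
Σ(broken) = 2×355 + 10×424 + 2×353 + 2×D + 1×487 = 6143 + 2D
Σ(formed) = 2×355 + 8×424 + 2×774 + 4×D = 5650 + 4D
ΔH = Σ(broken) − Σ(formed) = (6143 + 2D) − (5650 + 4D) = +493 − 2D
Setting this equal to −399 kJ gives 2D = 892, so D = 446 kJ/mol.

D(O–H) ≈ 446 kJ/mol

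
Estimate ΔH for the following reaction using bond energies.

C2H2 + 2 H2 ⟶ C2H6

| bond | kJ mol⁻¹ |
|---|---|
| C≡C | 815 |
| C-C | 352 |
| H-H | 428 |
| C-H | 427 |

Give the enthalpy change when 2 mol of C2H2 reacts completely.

Bonds broken (reactants):
  C≡C: 1 × 815 = 815
  C-H: 2 × 427 = 854
  H-H: 2 × 428 = 856
  Σ(broken) = 2525 kJ
Bonds formed (products):
  C-C: 1 × 352 = 352
  C-H: 6 × 427 = 2562
  Σ(formed) = 2914 kJ
ΔH = Σ(broken) − Σ(formed) = 2525 − 2914 = −389 kJ
For 2× the reaction as written: 2 × (−389) = −778 kJ

ΔH = −778 kJ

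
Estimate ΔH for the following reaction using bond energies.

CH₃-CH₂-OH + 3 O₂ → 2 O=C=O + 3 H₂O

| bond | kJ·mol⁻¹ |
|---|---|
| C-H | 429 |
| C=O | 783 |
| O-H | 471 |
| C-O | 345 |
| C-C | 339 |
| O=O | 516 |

Bonds broken (reactants):
  C-C: 1 × 339 = 339
  C-H: 5 × 429 = 2145
  C-O: 1 × 345 = 345
  O-H: 1 × 471 = 471
  O=O: 3 × 516 = 1548
  Σ(broken) = 4848 kJ
Bonds formed (products):
  C=O: 4 × 783 = 3132
  O-H: 6 × 471 = 2826
  Σ(formed) = 5958 kJ
ΔH = Σ(broken) − Σ(formed) = 4848 − 5958 = −1110 kJ

ΔH ≈ −1110 kJ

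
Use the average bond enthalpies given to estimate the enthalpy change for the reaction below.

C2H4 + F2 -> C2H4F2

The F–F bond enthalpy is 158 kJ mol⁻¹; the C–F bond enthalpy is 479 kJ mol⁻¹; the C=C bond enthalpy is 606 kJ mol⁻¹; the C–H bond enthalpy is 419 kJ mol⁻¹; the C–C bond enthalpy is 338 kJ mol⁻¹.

ΔH ≈ −532 kJ

Bonds broken (reactants):
  C–H: 4 × 419 = 1676
  C=C: 1 × 606 = 606
  F–F: 1 × 158 = 158
  Σ(broken) = 2440 kJ
Bonds formed (products):
  C–C: 1 × 338 = 338
  C–F: 2 × 479 = 958
  C–H: 4 × 419 = 1676
  Σ(formed) = 2972 kJ
ΔH = Σ(broken) − Σ(formed) = 2440 − 2972 = −532 kJ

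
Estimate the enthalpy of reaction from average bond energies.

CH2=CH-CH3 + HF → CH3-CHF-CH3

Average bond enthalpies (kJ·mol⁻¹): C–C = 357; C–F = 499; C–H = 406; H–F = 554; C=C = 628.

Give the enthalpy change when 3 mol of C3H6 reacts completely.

Bonds broken (reactants):
  C–C: 1 × 357 = 357
  C–H: 6 × 406 = 2436
  C=C: 1 × 628 = 628
  H–F: 1 × 554 = 554
  Σ(broken) = 3975 kJ
Bonds formed (products):
  C–C: 2 × 357 = 714
  C–F: 1 × 499 = 499
  C–H: 7 × 406 = 2842
  Σ(formed) = 4055 kJ
ΔH = Σ(broken) − Σ(formed) = 3975 − 4055 = −80 kJ
For 3× the reaction as written: 3 × (−80) = −240 kJ

ΔH = −240 kJ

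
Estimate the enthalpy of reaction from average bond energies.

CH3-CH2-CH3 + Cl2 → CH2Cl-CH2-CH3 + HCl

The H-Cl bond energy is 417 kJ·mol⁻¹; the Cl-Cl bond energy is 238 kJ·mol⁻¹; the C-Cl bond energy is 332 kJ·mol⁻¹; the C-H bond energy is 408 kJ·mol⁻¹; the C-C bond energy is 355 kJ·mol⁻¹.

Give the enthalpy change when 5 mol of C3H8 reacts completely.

ΔH = −515 kJ

Bonds broken (reactants):
  C-C: 2 × 355 = 710
  C-H: 8 × 408 = 3264
  Cl-Cl: 1 × 238 = 238
  Σ(broken) = 4212 kJ
Bonds formed (products):
  C-C: 2 × 355 = 710
  C-Cl: 1 × 332 = 332
  C-H: 7 × 408 = 2856
  H-Cl: 1 × 417 = 417
  Σ(formed) = 4315 kJ
ΔH = Σ(broken) − Σ(formed) = 4212 − 4315 = −103 kJ
For 5× the reaction as written: 5 × (−103) = −515 kJ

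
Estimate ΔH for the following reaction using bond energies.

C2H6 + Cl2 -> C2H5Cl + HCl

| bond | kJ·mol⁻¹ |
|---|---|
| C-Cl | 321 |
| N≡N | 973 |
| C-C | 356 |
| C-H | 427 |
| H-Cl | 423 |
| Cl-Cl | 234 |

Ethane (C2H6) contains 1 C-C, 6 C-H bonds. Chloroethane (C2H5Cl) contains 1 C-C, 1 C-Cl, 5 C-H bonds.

Bonds broken (reactants):
  C-C: 1 × 356 = 356
  C-H: 6 × 427 = 2562
  Cl-Cl: 1 × 234 = 234
  Σ(broken) = 3152 kJ
Bonds formed (products):
  C-C: 1 × 356 = 356
  C-Cl: 1 × 321 = 321
  C-H: 5 × 427 = 2135
  H-Cl: 1 × 423 = 423
  Σ(formed) = 3235 kJ
ΔH = Σ(broken) − Σ(formed) = 3152 − 3235 = −83 kJ

ΔH ≈ −83 kJ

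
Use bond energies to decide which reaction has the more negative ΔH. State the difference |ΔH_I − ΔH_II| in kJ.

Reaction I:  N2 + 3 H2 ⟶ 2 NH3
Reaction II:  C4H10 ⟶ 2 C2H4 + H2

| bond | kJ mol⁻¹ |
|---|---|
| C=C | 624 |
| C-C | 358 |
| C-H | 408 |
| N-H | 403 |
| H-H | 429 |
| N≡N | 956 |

Reaction I, by 388 kJ

Reaction I:
  Bonds broken (reactants):
    H-H: 3 × 429 = 1287
    N≡N: 1 × 956 = 956
    Σ(broken) = 2243 kJ
  Bonds formed (products):
    N-H: 6 × 403 = 2418
    Σ(formed) = 2418 kJ
  ΔH_I = 2243 − 2418 = −175 kJ
Reaction II:
  Bonds broken (reactants):
    C-C: 3 × 358 = 1074
    C-H: 10 × 408 = 4080
    Σ(broken) = 5154 kJ
  Bonds formed (products):
    C-H: 8 × 408 = 3264
    C=C: 2 × 624 = 1248
    H-H: 1 × 429 = 429
    Σ(formed) = 4941 kJ
  ΔH_II = 5154 − 4941 = +213 kJ
ΔH_I − ΔH_II = −388 kJ, so reaction I has the more negative ΔH; |ΔH_I − ΔH_II| = 388 kJ.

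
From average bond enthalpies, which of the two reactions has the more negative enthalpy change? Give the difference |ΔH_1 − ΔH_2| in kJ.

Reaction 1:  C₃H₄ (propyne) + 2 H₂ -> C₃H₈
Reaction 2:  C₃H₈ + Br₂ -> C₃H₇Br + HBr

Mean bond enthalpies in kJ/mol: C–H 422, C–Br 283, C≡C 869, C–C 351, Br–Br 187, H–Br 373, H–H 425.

Reaction 1, by 273 kJ

Reaction 1:
  Bonds broken (reactants):
    C≡C: 1 × 869 = 869
    C–C: 1 × 351 = 351
    C–H: 4 × 422 = 1688
    H–H: 2 × 425 = 850
    Σ(broken) = 3758 kJ
  Bonds formed (products):
    C–C: 2 × 351 = 702
    C–H: 8 × 422 = 3376
    Σ(formed) = 4078 kJ
  ΔH_1 = 3758 − 4078 = −320 kJ
Reaction 2:
  Bonds broken (reactants):
    Br–Br: 1 × 187 = 187
    C–C: 2 × 351 = 702
    C–H: 8 × 422 = 3376
    Σ(broken) = 4265 kJ
  Bonds formed (products):
    C–Br: 1 × 283 = 283
    C–C: 2 × 351 = 702
    C–H: 7 × 422 = 2954
    H–Br: 1 × 373 = 373
    Σ(formed) = 4312 kJ
  ΔH_2 = 4265 − 4312 = −47 kJ
ΔH_1 − ΔH_2 = −273 kJ, so reaction 1 has the more negative ΔH; |ΔH_1 − ΔH_2| = 273 kJ.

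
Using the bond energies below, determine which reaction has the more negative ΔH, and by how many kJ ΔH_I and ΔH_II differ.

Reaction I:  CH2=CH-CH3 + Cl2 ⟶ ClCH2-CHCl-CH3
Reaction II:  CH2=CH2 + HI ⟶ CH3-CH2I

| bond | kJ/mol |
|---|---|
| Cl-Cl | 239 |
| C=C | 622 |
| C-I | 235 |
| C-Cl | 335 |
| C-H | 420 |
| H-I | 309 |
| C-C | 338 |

Reaction I:
  Bonds broken (reactants):
    C-C: 1 × 338 = 338
    C-H: 6 × 420 = 2520
    C=C: 1 × 622 = 622
    Cl-Cl: 1 × 239 = 239
    Σ(broken) = 3719 kJ
  Bonds formed (products):
    C-C: 2 × 338 = 676
    C-Cl: 2 × 335 = 670
    C-H: 6 × 420 = 2520
    Σ(formed) = 3866 kJ
  ΔH_I = 3719 − 3866 = −147 kJ
Reaction II:
  Bonds broken (reactants):
    C-H: 4 × 420 = 1680
    C=C: 1 × 622 = 622
    H-I: 1 × 309 = 309
    Σ(broken) = 2611 kJ
  Bonds formed (products):
    C-C: 1 × 338 = 338
    C-H: 5 × 420 = 2100
    C-I: 1 × 235 = 235
    Σ(formed) = 2673 kJ
  ΔH_II = 2611 − 2673 = −62 kJ
ΔH_I − ΔH_II = −85 kJ, so reaction I has the more negative ΔH; |ΔH_I − ΔH_II| = 85 kJ.

Reaction I, by 85 kJ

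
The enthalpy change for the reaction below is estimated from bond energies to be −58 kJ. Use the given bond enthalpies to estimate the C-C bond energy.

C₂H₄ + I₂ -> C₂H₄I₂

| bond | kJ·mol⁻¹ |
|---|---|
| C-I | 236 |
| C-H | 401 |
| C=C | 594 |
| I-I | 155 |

Let D be the C-C bond energy.
Σ(broken) = 4×401 + 1×594 + 1×155 = 2353
Σ(formed) = 1×D + 4×401 + 2×236 = 2076 + D
ΔH = Σ(broken) − Σ(formed) = (2353) − (2076 + D) = +277 − D
Setting this equal to −58 kJ gives D = 335 kJ/mol.

D(C-C) ≈ 335 kJ/mol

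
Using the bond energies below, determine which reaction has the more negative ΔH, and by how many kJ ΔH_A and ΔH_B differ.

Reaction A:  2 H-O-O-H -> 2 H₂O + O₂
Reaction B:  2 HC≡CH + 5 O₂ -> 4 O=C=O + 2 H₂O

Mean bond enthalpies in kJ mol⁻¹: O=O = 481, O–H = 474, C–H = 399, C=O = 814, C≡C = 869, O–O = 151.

Reaction A:
  Bonds broken (reactants):
    O–H: 4 × 474 = 1896
    O–O: 2 × 151 = 302
    Σ(broken) = 2198 kJ
  Bonds formed (products):
    O–H: 4 × 474 = 1896
    O=O: 1 × 481 = 481
    Σ(formed) = 2377 kJ
  ΔH_A = 2198 − 2377 = −179 kJ
Reaction B:
  Bonds broken (reactants):
    C≡C: 2 × 869 = 1738
    C–H: 4 × 399 = 1596
    O=O: 5 × 481 = 2405
    Σ(broken) = 5739 kJ
  Bonds formed (products):
    C=O: 8 × 814 = 6512
    O–H: 4 × 474 = 1896
    Σ(formed) = 8408 kJ
  ΔH_B = 5739 − 8408 = −2669 kJ
ΔH_A − ΔH_B = +2490 kJ, so reaction B has the more negative ΔH; |ΔH_A − ΔH_B| = 2490 kJ.

Reaction B, by 2490 kJ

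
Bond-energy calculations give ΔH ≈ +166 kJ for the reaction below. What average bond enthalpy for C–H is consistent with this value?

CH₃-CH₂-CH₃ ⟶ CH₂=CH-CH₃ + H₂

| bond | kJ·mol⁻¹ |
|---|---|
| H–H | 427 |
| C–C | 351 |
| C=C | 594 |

Let D be the C–H bond energy.
Σ(broken) = 2×351 + 8×D = 702 + 8D
Σ(formed) = 1×351 + 6×D + 1×594 + 1×427 = 1372 + 6D
ΔH = Σ(broken) − Σ(formed) = (702 + 8D) − (1372 + 6D) = −670 + 2D
Setting this equal to +166 kJ gives 2D = 836, so D = 418 kJ/mol.

D(C–H) ≈ 418 kJ/mol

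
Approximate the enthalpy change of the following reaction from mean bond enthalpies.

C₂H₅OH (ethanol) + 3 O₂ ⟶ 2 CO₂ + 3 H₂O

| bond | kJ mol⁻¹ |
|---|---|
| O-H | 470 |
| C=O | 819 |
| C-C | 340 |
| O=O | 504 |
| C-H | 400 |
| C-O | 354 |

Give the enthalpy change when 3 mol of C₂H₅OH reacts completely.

ΔH = −4260 kJ

Bonds broken (reactants):
  C-C: 1 × 340 = 340
  C-H: 5 × 400 = 2000
  C-O: 1 × 354 = 354
  O-H: 1 × 470 = 470
  O=O: 3 × 504 = 1512
  Σ(broken) = 4676 kJ
Bonds formed (products):
  C=O: 4 × 819 = 3276
  O-H: 6 × 470 = 2820
  Σ(formed) = 6096 kJ
ΔH = Σ(broken) − Σ(formed) = 4676 − 6096 = −1420 kJ
For 3× the reaction as written: 3 × (−1420) = −4260 kJ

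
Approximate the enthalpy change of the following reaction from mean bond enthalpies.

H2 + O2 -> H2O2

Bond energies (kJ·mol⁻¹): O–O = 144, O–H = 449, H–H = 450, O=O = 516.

Bonds broken (reactants):
  H–H: 1 × 450 = 450
  O=O: 1 × 516 = 516
  Σ(broken) = 966 kJ
Bonds formed (products):
  O–H: 2 × 449 = 898
  O–O: 1 × 144 = 144
  Σ(formed) = 1042 kJ
ΔH = Σ(broken) − Σ(formed) = 966 − 1042 = −76 kJ

ΔH ≈ −76 kJ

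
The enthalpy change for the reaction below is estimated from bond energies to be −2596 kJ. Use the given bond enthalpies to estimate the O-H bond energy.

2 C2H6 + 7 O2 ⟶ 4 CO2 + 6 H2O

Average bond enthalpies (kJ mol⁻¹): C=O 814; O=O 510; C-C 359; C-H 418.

Let D be the O-H bond energy.
Σ(broken) = 2×359 + 12×418 + 7×510 = 9304
Σ(formed) = 8×814 + 12×D = 6512 + 12D
ΔH = Σ(broken) − Σ(formed) = (9304) − (6512 + 12D) = +2792 − 12D
Setting this equal to −2596 kJ gives 12D = 5388, so D = 449 kJ/mol.

D(O-H) ≈ 449 kJ/mol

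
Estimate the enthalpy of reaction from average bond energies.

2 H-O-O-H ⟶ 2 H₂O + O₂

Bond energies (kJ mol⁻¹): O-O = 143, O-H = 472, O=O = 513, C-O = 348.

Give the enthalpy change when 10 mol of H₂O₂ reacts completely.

ΔH = −1135 kJ

Bonds broken (reactants):
  O-H: 4 × 472 = 1888
  O-O: 2 × 143 = 286
  Σ(broken) = 2174 kJ
Bonds formed (products):
  O-H: 4 × 472 = 1888
  O=O: 1 × 513 = 513
  Σ(formed) = 2401 kJ
ΔH = Σ(broken) − Σ(formed) = 2174 − 2401 = −227 kJ
For 5× the reaction as written: 5 × (−227) = −1135 kJ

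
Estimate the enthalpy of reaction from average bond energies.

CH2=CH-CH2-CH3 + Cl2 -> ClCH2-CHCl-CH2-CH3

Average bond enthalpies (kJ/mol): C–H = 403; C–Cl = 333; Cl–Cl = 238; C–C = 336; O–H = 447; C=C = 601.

Bonds broken (reactants):
  C–C: 2 × 336 = 672
  C–H: 8 × 403 = 3224
  C=C: 1 × 601 = 601
  Cl–Cl: 1 × 238 = 238
  Σ(broken) = 4735 kJ
Bonds formed (products):
  C–C: 3 × 336 = 1008
  C–Cl: 2 × 333 = 666
  C–H: 8 × 403 = 3224
  Σ(formed) = 4898 kJ
ΔH = Σ(broken) − Σ(formed) = 4735 − 4898 = −163 kJ

ΔH ≈ −163 kJ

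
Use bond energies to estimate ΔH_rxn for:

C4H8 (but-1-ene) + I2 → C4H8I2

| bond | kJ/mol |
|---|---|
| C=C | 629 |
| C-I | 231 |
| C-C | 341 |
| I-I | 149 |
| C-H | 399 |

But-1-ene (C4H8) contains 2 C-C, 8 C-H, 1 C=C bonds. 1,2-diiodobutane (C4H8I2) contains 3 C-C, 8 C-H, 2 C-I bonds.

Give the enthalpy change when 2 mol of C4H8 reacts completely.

Bonds broken (reactants):
  C-C: 2 × 341 = 682
  C-H: 8 × 399 = 3192
  C=C: 1 × 629 = 629
  I-I: 1 × 149 = 149
  Σ(broken) = 4652 kJ
Bonds formed (products):
  C-C: 3 × 341 = 1023
  C-H: 8 × 399 = 3192
  C-I: 2 × 231 = 462
  Σ(formed) = 4677 kJ
ΔH = Σ(broken) − Σ(formed) = 4652 − 4677 = −25 kJ
For 2× the reaction as written: 2 × (−25) = −50 kJ

ΔH = −50 kJ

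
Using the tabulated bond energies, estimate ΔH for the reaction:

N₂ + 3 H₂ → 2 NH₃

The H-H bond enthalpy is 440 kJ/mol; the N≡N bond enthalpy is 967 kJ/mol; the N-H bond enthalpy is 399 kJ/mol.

ΔH ≈ −107 kJ

Bonds broken (reactants):
  H-H: 3 × 440 = 1320
  N≡N: 1 × 967 = 967
  Σ(broken) = 2287 kJ
Bonds formed (products):
  N-H: 6 × 399 = 2394
  Σ(formed) = 2394 kJ
ΔH = Σ(broken) − Σ(formed) = 2287 − 2394 = −107 kJ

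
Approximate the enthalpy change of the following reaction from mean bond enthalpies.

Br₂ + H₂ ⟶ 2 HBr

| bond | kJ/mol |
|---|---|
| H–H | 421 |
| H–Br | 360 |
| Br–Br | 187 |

ΔH ≈ −112 kJ

Bonds broken (reactants):
  Br–Br: 1 × 187 = 187
  H–H: 1 × 421 = 421
  Σ(broken) = 608 kJ
Bonds formed (products):
  H–Br: 2 × 360 = 720
  Σ(formed) = 720 kJ
ΔH = Σ(broken) − Σ(formed) = 608 − 720 = −112 kJ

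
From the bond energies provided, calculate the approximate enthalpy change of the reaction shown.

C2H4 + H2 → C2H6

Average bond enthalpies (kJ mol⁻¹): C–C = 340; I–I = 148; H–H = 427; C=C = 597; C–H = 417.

Bonds broken (reactants):
  C–H: 4 × 417 = 1668
  C=C: 1 × 597 = 597
  H–H: 1 × 427 = 427
  Σ(broken) = 2692 kJ
Bonds formed (products):
  C–C: 1 × 340 = 340
  C–H: 6 × 417 = 2502
  Σ(formed) = 2842 kJ
ΔH = Σ(broken) − Σ(formed) = 2692 − 2842 = −150 kJ

ΔH ≈ −150 kJ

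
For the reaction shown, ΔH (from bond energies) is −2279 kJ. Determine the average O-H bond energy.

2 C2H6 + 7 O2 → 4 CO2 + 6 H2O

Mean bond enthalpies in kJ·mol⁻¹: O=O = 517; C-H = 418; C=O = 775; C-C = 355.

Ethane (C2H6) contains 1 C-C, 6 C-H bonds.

D(O-H) ≈ 452 kJ/mol

Let D be the O-H bond energy.
Σ(broken) = 2×355 + 12×418 + 7×517 = 9345
Σ(formed) = 8×775 + 12×D = 6200 + 12D
ΔH = Σ(broken) − Σ(formed) = (9345) − (6200 + 12D) = +3145 − 12D
Setting this equal to −2279 kJ gives 12D = 5424, so D = 452 kJ/mol.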